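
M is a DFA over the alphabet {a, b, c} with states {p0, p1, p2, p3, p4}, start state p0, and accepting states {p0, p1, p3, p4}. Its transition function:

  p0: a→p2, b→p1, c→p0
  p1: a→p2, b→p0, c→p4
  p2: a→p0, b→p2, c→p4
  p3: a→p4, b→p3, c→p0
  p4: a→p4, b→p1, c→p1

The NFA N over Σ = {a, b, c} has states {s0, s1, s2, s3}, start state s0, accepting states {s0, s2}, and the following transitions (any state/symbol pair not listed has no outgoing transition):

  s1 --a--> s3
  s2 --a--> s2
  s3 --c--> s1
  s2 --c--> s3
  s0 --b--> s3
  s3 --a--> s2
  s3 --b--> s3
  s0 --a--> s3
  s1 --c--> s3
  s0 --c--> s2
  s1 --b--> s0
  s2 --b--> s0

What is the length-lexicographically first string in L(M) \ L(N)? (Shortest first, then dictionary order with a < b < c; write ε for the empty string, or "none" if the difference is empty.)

b

The string b is accepted by M but not by N.
No shorter string lies in the difference, and b is the lexicographically first length-1 string in L(M) \ L(N).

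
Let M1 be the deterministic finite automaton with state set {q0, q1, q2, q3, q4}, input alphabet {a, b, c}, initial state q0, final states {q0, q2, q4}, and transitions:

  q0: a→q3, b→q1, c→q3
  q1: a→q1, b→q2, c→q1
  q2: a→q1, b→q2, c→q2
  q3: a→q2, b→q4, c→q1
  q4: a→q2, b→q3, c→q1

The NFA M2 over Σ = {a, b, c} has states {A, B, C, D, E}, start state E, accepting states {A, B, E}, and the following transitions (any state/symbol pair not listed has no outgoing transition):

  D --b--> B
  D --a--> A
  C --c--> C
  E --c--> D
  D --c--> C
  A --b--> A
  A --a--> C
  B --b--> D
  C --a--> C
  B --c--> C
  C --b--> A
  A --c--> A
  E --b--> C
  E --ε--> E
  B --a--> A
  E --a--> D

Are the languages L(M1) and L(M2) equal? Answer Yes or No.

Yes

Exploring the product automaton M1 × M2 from the start pair (q0, E), following both machines on each input symbol, reaches 5 state pairs: (q0, E), (q3, D), (q1, C), (q2, A), (q4, B).
M1 accepts in {q0, q2, q4} and M2 accepts in {A, B, E}. In every reachable pair the two components are either both accepting — (q0, E), (q2, A), (q4, B) — or both non-accepting, so no string is accepted by exactly one of the machines: L(M1) \ L(M2) and L(M2) \ L(M1) are both empty.
Hence every string is accepted by M1 iff it is accepted by M2, and the two languages coincide.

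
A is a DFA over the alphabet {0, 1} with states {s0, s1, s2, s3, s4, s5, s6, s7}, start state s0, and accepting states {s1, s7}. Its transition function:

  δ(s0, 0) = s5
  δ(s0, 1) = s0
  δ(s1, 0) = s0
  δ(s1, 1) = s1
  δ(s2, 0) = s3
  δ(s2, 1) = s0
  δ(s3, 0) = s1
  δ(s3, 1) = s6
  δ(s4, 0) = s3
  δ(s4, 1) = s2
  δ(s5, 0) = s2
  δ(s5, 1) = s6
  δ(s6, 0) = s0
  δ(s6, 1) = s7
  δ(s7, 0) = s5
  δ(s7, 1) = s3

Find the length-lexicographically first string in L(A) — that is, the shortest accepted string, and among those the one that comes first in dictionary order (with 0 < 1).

011

A breadth-first search from s0 reaches an accepting state first via the path s0 → s5 → s6 → s7 on input 011.
No string of length < 3 is accepted (BFS exhausts all shorter strings without reaching an accepting state), and 011 is the lexicographically least accepting string of length 3.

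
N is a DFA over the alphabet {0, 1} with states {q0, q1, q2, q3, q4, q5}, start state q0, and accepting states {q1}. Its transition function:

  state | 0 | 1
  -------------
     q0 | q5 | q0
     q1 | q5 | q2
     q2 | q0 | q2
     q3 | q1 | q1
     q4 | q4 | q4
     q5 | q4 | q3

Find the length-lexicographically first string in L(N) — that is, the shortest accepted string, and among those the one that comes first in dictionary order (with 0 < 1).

A breadth-first search from q0 reaches an accepting state first via the path q0 → q5 → q3 → q1 on input 010.
No string of length < 3 is accepted (BFS exhausts all shorter strings without reaching an accepting state), and 010 is the lexicographically least accepting string of length 3.

010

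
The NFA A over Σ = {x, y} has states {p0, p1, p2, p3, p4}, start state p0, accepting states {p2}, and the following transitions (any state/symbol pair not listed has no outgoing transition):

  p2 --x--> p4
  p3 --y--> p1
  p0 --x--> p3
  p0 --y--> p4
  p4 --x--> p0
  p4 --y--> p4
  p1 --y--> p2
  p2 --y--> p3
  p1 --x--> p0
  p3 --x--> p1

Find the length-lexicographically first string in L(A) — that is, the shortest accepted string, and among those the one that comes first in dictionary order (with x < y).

A breadth-first search from p0 reaches an accepting state first via the path p0 → p3 → p1 → p2 on input xxy.
No string of length < 3 is accepted (BFS exhausts all shorter strings without reaching an accepting state), and xxy is the lexicographically least accepting string of length 3.

xxy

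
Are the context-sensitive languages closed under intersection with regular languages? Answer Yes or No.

Every regular language is context-sensitive, and context-sensitive languages are closed under intersection (an LBA runs the DFA check and then the LBA for L on the same linear tape).
So the context-sensitive languages are closed under intersection with a regular language.

Yes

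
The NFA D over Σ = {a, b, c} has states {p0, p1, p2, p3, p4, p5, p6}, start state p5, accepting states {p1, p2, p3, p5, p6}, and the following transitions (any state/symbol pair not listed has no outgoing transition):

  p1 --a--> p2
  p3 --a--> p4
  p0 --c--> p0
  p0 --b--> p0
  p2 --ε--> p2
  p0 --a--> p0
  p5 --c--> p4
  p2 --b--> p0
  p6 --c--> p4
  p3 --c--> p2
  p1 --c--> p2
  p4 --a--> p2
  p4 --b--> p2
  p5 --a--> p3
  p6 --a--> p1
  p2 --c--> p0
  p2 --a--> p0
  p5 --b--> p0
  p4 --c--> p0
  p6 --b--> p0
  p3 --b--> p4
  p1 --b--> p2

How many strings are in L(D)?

9

The useful subgraph on states {p2, p3, p4, p5} is acyclic, so L(D) is finite; the longest accepting path visits 4 useful states, giving maximum string length 3.
Counting accepting paths from p5 by length: 1 of length 0, 1 of length 1, 3 of length 2, 4 of length 3. Total 9.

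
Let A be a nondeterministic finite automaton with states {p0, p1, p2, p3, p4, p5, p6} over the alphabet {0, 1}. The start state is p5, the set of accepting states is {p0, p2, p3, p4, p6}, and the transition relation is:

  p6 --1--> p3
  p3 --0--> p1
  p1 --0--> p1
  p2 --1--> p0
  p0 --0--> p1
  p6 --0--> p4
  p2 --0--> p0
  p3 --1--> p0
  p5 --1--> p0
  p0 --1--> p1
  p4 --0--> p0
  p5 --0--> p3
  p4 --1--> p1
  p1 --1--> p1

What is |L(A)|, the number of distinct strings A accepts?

The useful subgraph on states {p0, p3, p5} is acyclic, so L(A) is finite; the longest accepting path visits 3 useful states, giving maximum string length 2.
Counting accepting paths from p5 by length: 2 of length 1, 1 of length 2. Total 3.

3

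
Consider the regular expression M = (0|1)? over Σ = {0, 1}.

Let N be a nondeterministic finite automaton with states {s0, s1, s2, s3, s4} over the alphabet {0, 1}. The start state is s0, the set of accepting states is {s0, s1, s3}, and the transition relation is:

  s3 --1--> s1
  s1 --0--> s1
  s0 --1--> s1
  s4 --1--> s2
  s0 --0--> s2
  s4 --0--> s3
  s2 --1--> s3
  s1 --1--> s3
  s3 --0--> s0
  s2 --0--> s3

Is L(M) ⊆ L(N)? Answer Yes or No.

No

The string 0 is in L(M) but not in L(N).
So L(M) ⊄ L(N).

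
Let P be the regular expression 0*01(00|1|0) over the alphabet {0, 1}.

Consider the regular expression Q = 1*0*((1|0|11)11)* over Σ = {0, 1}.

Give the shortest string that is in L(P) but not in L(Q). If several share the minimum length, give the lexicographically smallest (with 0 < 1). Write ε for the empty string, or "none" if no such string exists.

The string 010 is accepted by P but not by Q.
No shorter string lies in the difference, and 010 is the lexicographically first length-3 string in L(P) \ L(Q).

010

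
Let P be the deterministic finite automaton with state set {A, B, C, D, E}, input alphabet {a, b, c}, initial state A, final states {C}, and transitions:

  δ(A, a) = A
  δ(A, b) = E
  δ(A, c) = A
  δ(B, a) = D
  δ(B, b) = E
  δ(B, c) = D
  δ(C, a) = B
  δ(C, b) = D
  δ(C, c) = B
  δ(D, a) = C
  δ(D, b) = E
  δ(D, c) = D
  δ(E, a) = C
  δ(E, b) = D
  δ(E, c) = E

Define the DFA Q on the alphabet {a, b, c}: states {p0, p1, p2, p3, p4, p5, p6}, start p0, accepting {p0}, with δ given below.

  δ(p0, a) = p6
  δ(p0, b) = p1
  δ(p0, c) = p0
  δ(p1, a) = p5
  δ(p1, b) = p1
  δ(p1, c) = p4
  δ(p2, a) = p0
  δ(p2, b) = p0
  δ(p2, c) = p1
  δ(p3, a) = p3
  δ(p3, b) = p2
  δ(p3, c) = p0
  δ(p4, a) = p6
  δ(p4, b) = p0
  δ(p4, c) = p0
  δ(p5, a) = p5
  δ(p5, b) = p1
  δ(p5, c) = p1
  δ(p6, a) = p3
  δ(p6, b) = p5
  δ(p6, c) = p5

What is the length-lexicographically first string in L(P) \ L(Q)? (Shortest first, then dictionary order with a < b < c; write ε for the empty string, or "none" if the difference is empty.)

The string ba is accepted by P but not by Q.
No shorter string lies in the difference, and ba is the lexicographically first length-2 string in L(P) \ L(Q).

ba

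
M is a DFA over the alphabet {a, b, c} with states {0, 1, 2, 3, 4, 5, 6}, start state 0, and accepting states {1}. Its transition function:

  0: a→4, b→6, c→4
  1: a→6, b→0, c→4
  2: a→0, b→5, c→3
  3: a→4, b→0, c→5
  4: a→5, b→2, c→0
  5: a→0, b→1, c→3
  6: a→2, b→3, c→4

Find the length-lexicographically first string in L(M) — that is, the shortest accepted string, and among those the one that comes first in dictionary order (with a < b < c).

A breadth-first search from 0 reaches an accepting state first via the path 0 → 4 → 5 → 1 on input aab.
No string of length < 3 is accepted (BFS exhausts all shorter strings without reaching an accepting state), and aab is the lexicographically least accepting string of length 3.

aab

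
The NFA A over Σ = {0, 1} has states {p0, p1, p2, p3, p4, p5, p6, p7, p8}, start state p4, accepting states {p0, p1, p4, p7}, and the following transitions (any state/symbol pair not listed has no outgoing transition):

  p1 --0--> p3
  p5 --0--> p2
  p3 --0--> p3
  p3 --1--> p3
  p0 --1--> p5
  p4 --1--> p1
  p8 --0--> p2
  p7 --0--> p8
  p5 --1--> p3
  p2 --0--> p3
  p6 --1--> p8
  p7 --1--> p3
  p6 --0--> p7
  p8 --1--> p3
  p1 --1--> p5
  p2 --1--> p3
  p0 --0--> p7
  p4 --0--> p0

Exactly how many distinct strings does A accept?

The useful subgraph on states {p0, p1, p4, p7} is acyclic, so L(A) is finite; the longest accepting path visits 3 useful states, giving maximum string length 2.
Counting accepting paths from p4 by length: 1 of length 0, 2 of length 1, 1 of length 2. Total 4.

4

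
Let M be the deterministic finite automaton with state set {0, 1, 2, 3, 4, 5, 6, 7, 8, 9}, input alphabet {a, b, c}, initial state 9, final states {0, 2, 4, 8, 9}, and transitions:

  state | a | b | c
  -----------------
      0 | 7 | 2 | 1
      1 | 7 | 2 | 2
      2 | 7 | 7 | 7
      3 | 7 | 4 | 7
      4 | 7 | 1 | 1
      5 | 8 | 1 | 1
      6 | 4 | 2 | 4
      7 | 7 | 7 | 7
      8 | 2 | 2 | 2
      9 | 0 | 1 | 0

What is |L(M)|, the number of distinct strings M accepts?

The useful subgraph on states {0, 1, 2, 9} is acyclic, so L(M) is finite; the longest accepting path visits 4 useful states, giving maximum string length 3.
Counting accepting paths from 9 by length: 1 of length 0, 2 of length 1, 4 of length 2, 4 of length 3. Total 11.

11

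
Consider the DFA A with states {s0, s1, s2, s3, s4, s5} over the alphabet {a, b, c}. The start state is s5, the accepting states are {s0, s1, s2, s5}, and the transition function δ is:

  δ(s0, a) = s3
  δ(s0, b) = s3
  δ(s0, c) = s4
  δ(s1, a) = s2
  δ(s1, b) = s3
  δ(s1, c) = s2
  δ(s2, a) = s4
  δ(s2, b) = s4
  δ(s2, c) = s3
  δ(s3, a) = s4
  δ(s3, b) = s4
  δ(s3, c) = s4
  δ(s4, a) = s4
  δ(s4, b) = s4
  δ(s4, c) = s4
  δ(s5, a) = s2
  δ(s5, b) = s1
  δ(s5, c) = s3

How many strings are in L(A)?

The useful subgraph on states {s1, s2, s5} is acyclic, so L(A) is finite; the longest accepting path visits 3 useful states, giving maximum string length 2.
Counting accepting paths from s5 by length: 1 of length 0, 2 of length 1, 2 of length 2. Total 5.

5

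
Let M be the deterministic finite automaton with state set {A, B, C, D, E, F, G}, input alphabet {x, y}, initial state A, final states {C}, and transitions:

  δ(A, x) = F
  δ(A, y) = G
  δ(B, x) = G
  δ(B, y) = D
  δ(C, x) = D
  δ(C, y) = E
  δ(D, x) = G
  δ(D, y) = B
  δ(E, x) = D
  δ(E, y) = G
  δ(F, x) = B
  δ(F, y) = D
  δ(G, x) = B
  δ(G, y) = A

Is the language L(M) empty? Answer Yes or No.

The states reachable from the start state are {A, B, D, F, G}.
None of the accepting states {C} is reachable, so no string is accepted and L(M) = ∅.

Yes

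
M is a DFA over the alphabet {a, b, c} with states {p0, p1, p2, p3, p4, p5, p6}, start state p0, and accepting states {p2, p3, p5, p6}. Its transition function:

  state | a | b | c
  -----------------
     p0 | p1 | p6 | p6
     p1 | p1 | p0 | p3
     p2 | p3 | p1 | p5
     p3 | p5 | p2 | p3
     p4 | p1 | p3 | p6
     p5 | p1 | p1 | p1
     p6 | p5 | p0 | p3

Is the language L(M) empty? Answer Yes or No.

The string b is accepted: the run p0 → p6 ends in the accepting state p6.
Since at least one string is accepted, L(M) is not empty.

No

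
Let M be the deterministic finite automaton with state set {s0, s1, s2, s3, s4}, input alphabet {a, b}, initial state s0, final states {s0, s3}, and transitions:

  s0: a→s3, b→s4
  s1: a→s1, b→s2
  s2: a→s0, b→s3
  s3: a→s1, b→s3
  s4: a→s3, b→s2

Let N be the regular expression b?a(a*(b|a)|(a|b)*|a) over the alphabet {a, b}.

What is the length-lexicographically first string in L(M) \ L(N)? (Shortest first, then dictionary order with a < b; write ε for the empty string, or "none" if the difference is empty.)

ε

The empty string ε is accepted by M but not by N.
Since ε is the unique shortest string, it is the required witness.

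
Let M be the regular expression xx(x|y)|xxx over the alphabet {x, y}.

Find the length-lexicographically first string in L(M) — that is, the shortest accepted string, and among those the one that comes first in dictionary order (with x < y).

By inspection of the expression, no string of length less than 3 matches, and xxx is the lexicographically first match of length 3.

xxx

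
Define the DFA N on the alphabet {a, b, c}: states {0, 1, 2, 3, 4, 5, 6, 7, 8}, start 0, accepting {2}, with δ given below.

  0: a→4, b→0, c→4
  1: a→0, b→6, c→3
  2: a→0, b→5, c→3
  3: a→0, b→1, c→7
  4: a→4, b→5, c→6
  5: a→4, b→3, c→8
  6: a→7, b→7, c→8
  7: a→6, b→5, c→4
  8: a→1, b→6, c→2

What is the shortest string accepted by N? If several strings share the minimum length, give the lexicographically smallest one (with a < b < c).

A breadth-first search from 0 reaches an accepting state first via the path 0 → 4 → 5 → 8 → 2 on input abcc.
No string of length < 4 is accepted (BFS exhausts all shorter strings without reaching an accepting state), and abcc is the lexicographically least accepting string of length 4.

abcc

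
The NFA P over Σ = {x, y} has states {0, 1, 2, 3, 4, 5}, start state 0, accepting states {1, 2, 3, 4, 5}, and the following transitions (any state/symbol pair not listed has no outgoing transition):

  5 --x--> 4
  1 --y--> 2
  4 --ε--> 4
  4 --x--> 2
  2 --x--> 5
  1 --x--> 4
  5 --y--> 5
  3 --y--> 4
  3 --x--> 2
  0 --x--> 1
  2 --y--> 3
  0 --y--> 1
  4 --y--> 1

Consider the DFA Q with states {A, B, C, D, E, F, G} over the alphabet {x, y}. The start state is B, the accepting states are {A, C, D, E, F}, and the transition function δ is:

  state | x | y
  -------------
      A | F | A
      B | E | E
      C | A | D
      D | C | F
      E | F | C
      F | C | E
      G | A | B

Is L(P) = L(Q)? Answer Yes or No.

Exploring the product automaton P × Q from the start pair (0, B), following both machines on each input symbol, reaches 6 state pairs: (0, B), (1, E), (4, F), (2, C), (5, A), (3, D).
P accepts in {1, 2, 3, 4, 5} and Q accepts in {A, C, D, E, F}. In every reachable pair the two components are either both accepting — (1, E), (4, F), (2, C), (5, A), (3, D) — or both non-accepting, so no string is accepted by exactly one of the machines: L(P) \ L(Q) and L(Q) \ L(P) are both empty.
Hence every string is accepted by P iff it is accepted by Q, and the two languages coincide.

Yes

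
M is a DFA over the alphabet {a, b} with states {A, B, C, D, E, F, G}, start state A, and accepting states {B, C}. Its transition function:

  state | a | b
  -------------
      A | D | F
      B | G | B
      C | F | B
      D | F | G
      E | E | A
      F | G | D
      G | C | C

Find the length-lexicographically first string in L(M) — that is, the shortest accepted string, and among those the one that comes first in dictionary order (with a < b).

aba

A breadth-first search from A reaches an accepting state first via the path A → D → G → C on input aba.
No string of length < 3 is accepted (BFS exhausts all shorter strings without reaching an accepting state), and aba is the lexicographically least accepting string of length 3.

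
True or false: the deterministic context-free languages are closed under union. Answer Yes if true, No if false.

No

{aⁿbⁿ : n≥0} and {aⁿb²ⁿ : n≥0} are each accepted by a deterministic PDA (push the a's; pop one per b, respectively one per two b's), but their union U is not. Suppose a DPDA M accepted U. Being deterministic, M has a single run on aⁿb²ⁿ, and since aⁿbⁿ ∈ U that run passes through an accepting configuration right after consuming the prefix aⁿbⁿ and then goes on to accept again after n more b's. Build an ordinary (nondeterministic) PDA M′ that simulates M on a's and b's and, at any moment when M is in an accepting state, may switch to a second mode in which it reads only c's, feeding each c to M as a b; M′ accepts when M does. Then M′ accepts aⁱbʲcᵏ (k≥1) exactly when both aⁱbʲ ∈ U and aⁱbʲ⁺ᵏ ∈ U, and checking the four cases (i=j or j=2i, combined with j+k=i or j+k=2i) leaves only i=j=k: so L(M′) ∩ a*b*c⁺ = {aⁿbⁿcⁿ : n≥1} would be context-free, which it is not (pumping lemma) — contradiction. (The union is an unambiguous CFL; it is determinism, not unambiguity, that fails.)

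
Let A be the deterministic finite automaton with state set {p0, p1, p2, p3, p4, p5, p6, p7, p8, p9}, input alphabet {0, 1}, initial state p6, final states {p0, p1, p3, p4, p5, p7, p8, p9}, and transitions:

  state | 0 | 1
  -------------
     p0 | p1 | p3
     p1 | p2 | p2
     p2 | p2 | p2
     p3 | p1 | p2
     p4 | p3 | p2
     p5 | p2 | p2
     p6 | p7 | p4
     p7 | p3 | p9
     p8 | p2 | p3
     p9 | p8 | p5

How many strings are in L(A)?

The useful subgraph on states {p1, p3, p4, p5, p6, p7, p8, p9} is acyclic, so L(A) is finite; the longest accepting path visits 6 useful states, giving maximum string length 5.
Counting accepting paths from p6 by length: 2 of length 1, 3 of length 2, 4 of length 3, 1 of length 4, 1 of length 5. Total 11.

11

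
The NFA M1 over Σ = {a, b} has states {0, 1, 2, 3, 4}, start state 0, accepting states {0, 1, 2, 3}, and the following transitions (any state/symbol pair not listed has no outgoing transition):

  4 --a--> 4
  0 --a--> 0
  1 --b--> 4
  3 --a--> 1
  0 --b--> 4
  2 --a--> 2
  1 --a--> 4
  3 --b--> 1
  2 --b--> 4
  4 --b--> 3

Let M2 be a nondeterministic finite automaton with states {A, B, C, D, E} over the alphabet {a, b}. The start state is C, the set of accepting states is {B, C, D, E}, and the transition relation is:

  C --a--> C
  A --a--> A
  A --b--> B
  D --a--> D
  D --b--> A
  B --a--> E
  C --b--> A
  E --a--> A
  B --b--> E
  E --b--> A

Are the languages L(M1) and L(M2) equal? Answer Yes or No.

Exploring the product automaton M1 × M2 from the start pair (0, C), following both machines on each input symbol, reaches 4 state pairs: (0, C), (4, A), (3, B), (1, E).
M1 accepts in {0, 1, 2, 3} and M2 accepts in {B, C, D, E}. In every reachable pair the two components are either both accepting — (0, C), (3, B), (1, E) — or both non-accepting, so no string is accepted by exactly one of the machines: L(M1) \ L(M2) and L(M2) \ L(M1) are both empty.
Hence every string is accepted by M1 iff it is accepted by M2, and the two languages coincide.

Yes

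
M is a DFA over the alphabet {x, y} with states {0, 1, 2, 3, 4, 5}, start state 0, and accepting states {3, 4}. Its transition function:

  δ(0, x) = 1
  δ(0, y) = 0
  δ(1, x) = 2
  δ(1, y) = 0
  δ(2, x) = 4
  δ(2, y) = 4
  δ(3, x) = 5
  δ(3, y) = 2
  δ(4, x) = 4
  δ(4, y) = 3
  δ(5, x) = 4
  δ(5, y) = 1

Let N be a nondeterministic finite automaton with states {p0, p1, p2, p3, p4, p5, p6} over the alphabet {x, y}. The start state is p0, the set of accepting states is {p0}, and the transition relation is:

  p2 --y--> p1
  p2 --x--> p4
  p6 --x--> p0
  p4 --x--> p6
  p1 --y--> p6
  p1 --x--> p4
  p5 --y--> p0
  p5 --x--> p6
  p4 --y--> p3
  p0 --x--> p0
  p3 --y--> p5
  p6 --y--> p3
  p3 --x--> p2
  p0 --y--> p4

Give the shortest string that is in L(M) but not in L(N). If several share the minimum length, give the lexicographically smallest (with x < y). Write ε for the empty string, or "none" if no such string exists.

xxy

The string xxy is accepted by M but not by N.
No shorter string lies in the difference, and xxy is the lexicographically first length-3 string in L(M) \ L(N).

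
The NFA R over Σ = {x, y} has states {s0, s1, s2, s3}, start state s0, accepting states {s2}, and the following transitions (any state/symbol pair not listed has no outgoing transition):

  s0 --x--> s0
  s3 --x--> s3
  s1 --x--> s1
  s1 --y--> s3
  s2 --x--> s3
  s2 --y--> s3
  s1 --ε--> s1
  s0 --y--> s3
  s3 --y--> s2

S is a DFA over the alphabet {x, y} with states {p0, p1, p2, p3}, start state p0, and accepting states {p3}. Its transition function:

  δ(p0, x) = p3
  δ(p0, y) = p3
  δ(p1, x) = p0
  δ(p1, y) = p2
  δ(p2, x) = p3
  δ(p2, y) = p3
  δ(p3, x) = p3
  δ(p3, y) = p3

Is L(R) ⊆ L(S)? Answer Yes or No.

Exploring the product automaton R × S from the start pair (s0, p0), following both machines on each input symbol, reaches 4 state pairs: (s0, p0), (s0, p3), (s3, p3), (s2, p3).
R accepts in {s2} and S accepts in {p3}. The reachable pairs whose R-component is accepting are (s2, p3); in each of them the S-component is accepting too, so the product for L(R) \ L(S) (R-component accepting, S-component rejecting) has no reachable accepting pair and the difference is empty.
Hence every string in L(R) is also in L(S).

Yes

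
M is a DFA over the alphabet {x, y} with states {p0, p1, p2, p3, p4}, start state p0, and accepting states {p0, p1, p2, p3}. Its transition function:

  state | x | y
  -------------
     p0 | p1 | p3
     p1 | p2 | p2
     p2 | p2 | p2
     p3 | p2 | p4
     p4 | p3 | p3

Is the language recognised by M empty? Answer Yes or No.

The empty string ε is accepted: the run p0 ends in the accepting state p0.
Since at least one string is accepted, L(M) is not empty.

No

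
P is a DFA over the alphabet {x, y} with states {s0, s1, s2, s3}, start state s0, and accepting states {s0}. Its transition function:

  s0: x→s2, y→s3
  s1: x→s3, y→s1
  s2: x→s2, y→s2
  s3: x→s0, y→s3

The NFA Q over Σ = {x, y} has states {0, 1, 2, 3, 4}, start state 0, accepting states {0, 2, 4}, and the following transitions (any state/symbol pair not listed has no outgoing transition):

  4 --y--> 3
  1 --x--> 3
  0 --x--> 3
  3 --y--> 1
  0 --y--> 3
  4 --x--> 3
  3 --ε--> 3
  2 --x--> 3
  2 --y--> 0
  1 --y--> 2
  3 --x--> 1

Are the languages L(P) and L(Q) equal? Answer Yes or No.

No

The string yx is accepted by P but rejected by Q.
So L(P) ≠ L(Q).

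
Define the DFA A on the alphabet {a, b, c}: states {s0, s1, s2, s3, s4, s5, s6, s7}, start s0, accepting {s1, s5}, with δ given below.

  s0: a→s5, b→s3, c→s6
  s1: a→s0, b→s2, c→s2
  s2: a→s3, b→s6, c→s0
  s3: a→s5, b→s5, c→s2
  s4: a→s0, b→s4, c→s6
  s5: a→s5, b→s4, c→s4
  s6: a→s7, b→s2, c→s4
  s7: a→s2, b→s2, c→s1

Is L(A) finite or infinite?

infinite

State s0 is reachable from the start and can reach an accepting state, and it lies on the cycle s0 → s3 → s2 → s0.
Traversing that cycle any number of times yields accepted strings of unbounded length, so the language is infinite.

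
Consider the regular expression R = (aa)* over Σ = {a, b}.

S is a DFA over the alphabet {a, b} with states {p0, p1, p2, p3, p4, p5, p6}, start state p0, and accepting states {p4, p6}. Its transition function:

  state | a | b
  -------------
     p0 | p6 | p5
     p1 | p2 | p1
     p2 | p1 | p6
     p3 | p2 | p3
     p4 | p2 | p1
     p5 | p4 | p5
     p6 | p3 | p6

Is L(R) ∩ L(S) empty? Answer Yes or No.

Converting the expression R to a DFA (subset construction, then merging equivalent states) gives the minimal DFA with states {r0, r1, r2}, start state r0, accepting states {r0} and transitions r0: a→r1, b→r2; r1: a→r0, b→r2; r2: a→r2, b→r2.
Exploring the product automaton R × S from the start pair (r0, p0), following both machines on each input symbol, reaches 11 state pairs: (r0, p0), (r1, p6), (r2, p5), (r0, p3), (r2, p6), (r2, p4), (r1, p2), (r2, p3), (r2, p2), (r2, p1), (r0, p1).
R accepts in {r0} and S accepts in {p4, p6}; no reachable pair has both components accepting, so no string drives both machines to acceptance simultaneously and L(R) ∩ L(S) = ∅.
So no string is accepted by both, and the intersection is empty.

Yes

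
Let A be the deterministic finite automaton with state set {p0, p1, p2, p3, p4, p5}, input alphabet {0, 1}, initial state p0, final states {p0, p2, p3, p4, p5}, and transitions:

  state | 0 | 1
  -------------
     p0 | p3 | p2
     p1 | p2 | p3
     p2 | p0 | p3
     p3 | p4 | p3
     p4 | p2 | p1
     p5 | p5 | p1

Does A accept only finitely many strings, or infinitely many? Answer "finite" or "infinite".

State p0 is reachable from the start and can reach an accepting state, and it lies on the cycle p0 → p2 → p0.
Traversing that cycle any number of times yields accepted strings of unbounded length, so the language is infinite.

infinite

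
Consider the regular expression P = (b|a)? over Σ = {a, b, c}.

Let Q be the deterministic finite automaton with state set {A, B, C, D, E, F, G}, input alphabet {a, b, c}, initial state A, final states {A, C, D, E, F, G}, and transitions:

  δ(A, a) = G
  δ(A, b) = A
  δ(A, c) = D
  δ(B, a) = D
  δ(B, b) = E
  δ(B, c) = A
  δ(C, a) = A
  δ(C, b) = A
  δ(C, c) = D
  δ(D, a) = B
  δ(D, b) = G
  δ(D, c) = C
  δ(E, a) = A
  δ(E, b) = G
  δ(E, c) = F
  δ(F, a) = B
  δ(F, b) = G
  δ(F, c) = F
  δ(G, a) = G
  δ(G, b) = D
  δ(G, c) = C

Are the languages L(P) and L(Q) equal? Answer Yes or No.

No

The string c is accepted by Q but rejected by P.
So L(P) ≠ L(Q).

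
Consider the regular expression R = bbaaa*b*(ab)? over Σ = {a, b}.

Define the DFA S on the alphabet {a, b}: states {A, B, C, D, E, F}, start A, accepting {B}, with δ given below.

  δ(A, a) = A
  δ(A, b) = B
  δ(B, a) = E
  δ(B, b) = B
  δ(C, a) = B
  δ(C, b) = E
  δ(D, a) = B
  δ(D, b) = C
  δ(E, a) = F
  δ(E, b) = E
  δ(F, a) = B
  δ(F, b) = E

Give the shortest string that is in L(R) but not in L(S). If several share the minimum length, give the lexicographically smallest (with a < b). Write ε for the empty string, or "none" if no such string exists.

bbaa

The string bbaa is accepted by R but not by S.
No shorter string lies in the difference, and bbaa is the lexicographically first length-4 string in L(R) \ L(S).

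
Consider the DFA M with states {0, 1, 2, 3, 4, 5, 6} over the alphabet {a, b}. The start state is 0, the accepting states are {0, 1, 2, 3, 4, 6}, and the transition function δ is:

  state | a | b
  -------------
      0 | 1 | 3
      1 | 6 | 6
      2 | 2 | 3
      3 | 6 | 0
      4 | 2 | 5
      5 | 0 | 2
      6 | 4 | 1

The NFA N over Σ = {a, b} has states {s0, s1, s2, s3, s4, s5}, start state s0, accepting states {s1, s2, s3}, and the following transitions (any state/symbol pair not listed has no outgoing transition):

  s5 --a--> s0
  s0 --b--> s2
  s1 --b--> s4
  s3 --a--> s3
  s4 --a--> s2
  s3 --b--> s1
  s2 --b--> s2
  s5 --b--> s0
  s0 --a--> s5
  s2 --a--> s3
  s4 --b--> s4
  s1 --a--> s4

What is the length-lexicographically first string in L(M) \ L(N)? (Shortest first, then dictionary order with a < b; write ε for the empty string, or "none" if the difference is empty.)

The empty string ε is accepted by M but not by N.
Since ε is the unique shortest string, it is the required witness.

ε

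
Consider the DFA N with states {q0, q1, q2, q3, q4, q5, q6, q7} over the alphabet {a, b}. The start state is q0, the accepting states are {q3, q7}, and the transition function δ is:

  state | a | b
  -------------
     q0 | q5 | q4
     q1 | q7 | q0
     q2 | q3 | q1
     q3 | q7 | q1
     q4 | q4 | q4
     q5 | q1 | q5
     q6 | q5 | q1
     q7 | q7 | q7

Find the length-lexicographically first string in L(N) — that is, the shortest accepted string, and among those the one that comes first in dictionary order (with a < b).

aaa

A breadth-first search from q0 reaches an accepting state first via the path q0 → q5 → q1 → q7 on input aaa.
No string of length < 3 is accepted (BFS exhausts all shorter strings without reaching an accepting state), and aaa is the lexicographically least accepting string of length 3.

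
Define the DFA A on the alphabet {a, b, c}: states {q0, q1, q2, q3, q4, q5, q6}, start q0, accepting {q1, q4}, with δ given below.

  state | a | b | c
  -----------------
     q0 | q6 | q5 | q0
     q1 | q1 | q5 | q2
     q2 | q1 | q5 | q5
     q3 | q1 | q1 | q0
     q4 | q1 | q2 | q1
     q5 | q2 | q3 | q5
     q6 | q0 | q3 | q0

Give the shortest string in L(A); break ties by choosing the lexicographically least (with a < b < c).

A breadth-first search from q0 reaches an accepting state first via the path q0 → q6 → q3 → q1 on input aba.
No string of length < 3 is accepted (BFS exhausts all shorter strings without reaching an accepting state), and aba is the lexicographically least accepting string of length 3.

aba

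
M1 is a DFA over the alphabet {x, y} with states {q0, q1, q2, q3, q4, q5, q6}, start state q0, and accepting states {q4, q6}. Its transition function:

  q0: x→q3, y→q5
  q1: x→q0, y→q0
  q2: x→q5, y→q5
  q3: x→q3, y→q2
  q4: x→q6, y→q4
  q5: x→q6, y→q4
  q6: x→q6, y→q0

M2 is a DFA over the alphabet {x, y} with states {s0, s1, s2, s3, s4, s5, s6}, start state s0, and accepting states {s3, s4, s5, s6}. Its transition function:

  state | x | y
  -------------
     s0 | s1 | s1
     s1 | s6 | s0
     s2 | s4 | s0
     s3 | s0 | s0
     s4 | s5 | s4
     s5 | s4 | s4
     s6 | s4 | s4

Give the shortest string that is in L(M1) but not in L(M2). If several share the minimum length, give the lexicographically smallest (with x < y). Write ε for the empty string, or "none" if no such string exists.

The string yy is accepted by M1 but not by M2.
No shorter string lies in the difference, and yy is the lexicographically first length-2 string in L(M1) \ L(M2).

yy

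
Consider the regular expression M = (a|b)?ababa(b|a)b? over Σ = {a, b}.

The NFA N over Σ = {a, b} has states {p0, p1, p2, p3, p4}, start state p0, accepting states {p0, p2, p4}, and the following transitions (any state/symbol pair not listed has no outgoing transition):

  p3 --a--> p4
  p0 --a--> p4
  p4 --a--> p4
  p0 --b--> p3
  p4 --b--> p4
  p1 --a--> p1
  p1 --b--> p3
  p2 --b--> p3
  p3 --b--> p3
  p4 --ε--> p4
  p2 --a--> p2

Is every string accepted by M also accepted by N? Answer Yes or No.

Yes

Converting the expression M to a DFA (subset construction, then merging equivalent states) gives the minimal DFA with states {m0, m1, m2, m3, m4, m5, m6, m7, m8, m9, m10}, start state m0, accepting states {m9, m10} and transitions m0: a→m1, b→m2; m1: a→m3, b→m4; m2: a→m3, b→m5; m3: a→m5, b→m4; m4: a→m6, b→m5; m5: a→m5, b→m5; m6: a→m5, b→m7; m7: a→m8, b→m5; m8: a→m9, b→m9; m9: a→m5, b→m10; m10: a→m5, b→m5.
Exploring the product automaton M × N from the start pair (m0, p0), following both machines on each input symbol, reaches 12 state pairs: (m0, p0), (m1, p4), (m2, p3), (m3, p4), (m4, p4), (m5, p3), (m5, p4), (m6, p4), (m7, p4), (m8, p4), (m9, p4), (m10, p4).
M accepts in {m9, m10} and N accepts in {p0, p2, p4}. The reachable pairs whose M-component is accepting are (m9, p4), (m10, p4); in each of them the N-component is accepting too, so the product for L(M) \ L(N) (M-component accepting, N-component rejecting) has no reachable accepting pair and the difference is empty.
Hence every string in L(M) is also in L(N).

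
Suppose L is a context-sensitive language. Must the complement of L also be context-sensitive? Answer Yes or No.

The context-sensitive languages are exactly NSPACE(n), and by the Immerman–Szelepcsényi theorem nondeterministic space classes (from log n up) are closed under complement.
So the context-sensitive languages are closed under complement.

Yes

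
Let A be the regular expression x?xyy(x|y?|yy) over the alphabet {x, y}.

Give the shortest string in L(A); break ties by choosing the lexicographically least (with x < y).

xyy

By inspection of the expression, no string of length less than 3 matches, and xyy is the lexicographically first match of length 3.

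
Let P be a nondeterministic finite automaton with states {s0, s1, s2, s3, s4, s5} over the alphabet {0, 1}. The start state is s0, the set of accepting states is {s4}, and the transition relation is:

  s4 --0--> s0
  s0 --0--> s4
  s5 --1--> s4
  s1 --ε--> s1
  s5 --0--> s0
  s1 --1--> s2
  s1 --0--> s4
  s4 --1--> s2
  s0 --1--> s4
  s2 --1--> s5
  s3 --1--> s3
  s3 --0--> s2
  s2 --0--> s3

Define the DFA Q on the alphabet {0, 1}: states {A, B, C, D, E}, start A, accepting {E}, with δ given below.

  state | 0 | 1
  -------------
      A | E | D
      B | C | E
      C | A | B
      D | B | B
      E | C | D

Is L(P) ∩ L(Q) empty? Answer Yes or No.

No

The string 0 is accepted by both P and Q.
Hence L(P) ∩ L(Q) ≠ ∅.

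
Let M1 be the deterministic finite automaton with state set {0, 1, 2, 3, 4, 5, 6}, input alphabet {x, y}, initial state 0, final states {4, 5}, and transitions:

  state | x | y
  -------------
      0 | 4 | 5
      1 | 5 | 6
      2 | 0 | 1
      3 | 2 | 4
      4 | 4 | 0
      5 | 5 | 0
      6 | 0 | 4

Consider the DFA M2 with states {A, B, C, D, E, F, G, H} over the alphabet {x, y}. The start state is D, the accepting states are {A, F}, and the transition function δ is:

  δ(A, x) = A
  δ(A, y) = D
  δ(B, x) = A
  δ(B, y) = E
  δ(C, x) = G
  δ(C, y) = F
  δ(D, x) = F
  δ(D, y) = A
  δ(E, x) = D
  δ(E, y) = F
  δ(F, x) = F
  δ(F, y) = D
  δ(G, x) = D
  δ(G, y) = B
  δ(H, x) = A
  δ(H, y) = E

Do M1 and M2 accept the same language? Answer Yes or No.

Yes

Exploring the product automaton M1 × M2 from the start pair (0, D), following both machines on each input symbol, reaches 3 state pairs: (0, D), (4, F), (5, A).
M1 accepts in {4, 5} and M2 accepts in {A, F}. In every reachable pair the two components are either both accepting — (4, F), (5, A) — or both non-accepting, so no string is accepted by exactly one of the machines: L(M1) \ L(M2) and L(M2) \ L(M1) are both empty.
Hence every string is accepted by M1 iff it is accepted by M2, and the two languages coincide.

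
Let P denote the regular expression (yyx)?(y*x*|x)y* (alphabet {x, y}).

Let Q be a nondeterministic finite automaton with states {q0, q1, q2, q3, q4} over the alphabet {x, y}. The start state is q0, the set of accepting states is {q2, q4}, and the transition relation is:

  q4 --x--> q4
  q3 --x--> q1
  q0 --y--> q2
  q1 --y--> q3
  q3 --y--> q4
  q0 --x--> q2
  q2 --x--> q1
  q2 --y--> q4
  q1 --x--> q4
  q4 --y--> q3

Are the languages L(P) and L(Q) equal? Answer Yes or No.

The empty string ε is accepted by P but rejected by Q.
So L(P) ≠ L(Q).

No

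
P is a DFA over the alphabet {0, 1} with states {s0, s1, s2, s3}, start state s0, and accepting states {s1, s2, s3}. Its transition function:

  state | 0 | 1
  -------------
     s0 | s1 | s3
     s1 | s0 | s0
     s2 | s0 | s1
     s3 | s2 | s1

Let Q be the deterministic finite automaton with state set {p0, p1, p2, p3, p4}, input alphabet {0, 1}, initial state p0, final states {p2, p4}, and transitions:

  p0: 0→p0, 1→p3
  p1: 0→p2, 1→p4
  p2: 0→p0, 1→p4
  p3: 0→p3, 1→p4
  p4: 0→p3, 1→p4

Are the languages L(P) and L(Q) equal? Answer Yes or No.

The string 0 is accepted by P but rejected by Q.
So L(P) ≠ L(Q).

No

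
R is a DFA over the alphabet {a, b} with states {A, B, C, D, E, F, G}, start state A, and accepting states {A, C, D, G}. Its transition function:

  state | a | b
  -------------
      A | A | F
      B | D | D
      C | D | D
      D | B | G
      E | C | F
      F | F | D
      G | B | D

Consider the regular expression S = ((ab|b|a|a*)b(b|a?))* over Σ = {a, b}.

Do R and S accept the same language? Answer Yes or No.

The string a is accepted by R but rejected by S.
So L(R) ≠ L(S).

No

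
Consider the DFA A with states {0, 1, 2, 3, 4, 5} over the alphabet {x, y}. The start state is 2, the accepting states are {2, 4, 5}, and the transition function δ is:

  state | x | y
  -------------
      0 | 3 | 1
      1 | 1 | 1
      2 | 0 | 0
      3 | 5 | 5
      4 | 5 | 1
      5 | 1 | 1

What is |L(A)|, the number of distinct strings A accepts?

The useful subgraph on states {0, 2, 3, 5} is acyclic, so L(A) is finite; the longest accepting path visits 4 useful states, giving maximum string length 3.
Counting accepting paths from 2 by length: 1 of length 0, 4 of length 3. Total 5.

5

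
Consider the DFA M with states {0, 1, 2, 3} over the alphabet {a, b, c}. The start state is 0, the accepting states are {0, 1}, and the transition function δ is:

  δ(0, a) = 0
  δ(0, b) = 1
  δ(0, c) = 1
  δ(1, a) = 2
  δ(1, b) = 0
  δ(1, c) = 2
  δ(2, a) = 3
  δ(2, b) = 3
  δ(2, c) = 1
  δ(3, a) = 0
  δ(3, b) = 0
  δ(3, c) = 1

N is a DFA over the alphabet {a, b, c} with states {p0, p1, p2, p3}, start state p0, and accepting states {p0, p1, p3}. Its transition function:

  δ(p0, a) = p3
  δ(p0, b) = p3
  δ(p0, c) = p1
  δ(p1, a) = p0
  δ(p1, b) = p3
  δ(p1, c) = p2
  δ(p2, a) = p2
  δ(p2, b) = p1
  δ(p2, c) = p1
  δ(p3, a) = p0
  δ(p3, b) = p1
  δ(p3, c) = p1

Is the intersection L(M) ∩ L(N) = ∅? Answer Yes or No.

The empty string ε is accepted by both M and N.
Hence L(M) ∩ L(N) ≠ ∅.

No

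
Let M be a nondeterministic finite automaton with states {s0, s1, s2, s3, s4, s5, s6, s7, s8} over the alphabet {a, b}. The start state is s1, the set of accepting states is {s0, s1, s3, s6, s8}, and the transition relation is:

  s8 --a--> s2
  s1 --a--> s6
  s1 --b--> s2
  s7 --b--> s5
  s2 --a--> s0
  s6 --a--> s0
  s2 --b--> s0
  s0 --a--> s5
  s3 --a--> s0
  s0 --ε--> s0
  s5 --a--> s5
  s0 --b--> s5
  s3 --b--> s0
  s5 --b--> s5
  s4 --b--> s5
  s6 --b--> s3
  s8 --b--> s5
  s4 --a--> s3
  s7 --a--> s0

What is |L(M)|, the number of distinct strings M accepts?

8

The useful subgraph on states {s0, s1, s2, s3, s6} is acyclic, so L(M) is finite; the longest accepting path visits 4 useful states, giving maximum string length 3.
Counting accepting paths from s1 by length: 1 of length 0, 1 of length 1, 4 of length 2, 2 of length 3. Total 8.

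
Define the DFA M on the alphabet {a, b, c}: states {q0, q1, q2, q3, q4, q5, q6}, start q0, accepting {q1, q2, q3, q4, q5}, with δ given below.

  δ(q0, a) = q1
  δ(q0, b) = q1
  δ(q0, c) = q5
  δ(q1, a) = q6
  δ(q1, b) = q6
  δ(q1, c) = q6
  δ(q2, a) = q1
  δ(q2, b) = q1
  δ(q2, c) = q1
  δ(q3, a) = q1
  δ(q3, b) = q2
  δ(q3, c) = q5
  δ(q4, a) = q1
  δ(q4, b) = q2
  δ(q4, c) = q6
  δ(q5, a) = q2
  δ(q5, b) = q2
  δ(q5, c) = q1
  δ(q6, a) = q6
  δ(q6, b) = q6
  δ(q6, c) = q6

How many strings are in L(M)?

12

The useful subgraph on states {q0, q1, q2, q5} is acyclic, so L(M) is finite; the longest accepting path visits 4 useful states, giving maximum string length 3.
Counting accepting paths from q0 by length: 3 of length 1, 3 of length 2, 6 of length 3. Total 12.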